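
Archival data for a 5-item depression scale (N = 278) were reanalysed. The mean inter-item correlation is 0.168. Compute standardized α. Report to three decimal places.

Standardized α = k·r̄ / (1 + (k−1)·r̄) = 5 × 0.168 / (1 + 4 × 0.168)
  = 0.8400 / 1.6720 = 0.502

α = 0.502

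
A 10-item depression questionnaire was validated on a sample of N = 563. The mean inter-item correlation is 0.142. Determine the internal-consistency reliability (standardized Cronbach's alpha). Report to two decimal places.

standardized Cronbach's alpha = 0.62

Standardized α = k·r̄ / (1 + (k−1)·r̄) = 10 × 0.142 / (1 + 9 × 0.142)
  = 1.4200 / 2.2780 = 0.62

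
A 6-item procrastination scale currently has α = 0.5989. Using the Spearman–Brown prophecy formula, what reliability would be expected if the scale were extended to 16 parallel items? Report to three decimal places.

Length factor m = 16/6 = 2.6667
α' = m·α / (1 + (m−1)·α)
   = 16/6 × 0.5989 / (1 + (16/6 − 1) × 0.5989)
   = 1.5971 / 1.9982 = 0.799

predicted reliability = 0.799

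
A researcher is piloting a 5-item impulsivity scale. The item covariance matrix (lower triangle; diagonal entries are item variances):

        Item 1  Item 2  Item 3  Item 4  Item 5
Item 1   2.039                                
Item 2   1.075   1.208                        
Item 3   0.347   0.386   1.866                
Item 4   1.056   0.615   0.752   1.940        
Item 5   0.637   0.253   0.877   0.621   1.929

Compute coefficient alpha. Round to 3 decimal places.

Σσᵢ² = 2.039 + 1.208 + 1.866 + 1.940 + 1.929 = 8.982
Sum of off-diagonal covariances = 6.619
total variance = 8.982 + 2 × 6.619 = 22.220
α = (k/(k−1))·(1 − Σσᵢ²/total variance) = (5/4)·(1 − 8.982/22.220) = 0.745

α = 0.745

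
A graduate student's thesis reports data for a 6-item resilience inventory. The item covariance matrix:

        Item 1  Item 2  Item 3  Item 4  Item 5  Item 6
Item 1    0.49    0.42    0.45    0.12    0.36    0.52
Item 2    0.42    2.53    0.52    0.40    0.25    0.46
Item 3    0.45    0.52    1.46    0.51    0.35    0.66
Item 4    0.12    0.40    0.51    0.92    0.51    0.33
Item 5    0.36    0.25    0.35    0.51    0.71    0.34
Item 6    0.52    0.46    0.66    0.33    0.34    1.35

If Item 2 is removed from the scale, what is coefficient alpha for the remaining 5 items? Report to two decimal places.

Remaining items: Item 1, Item 3, Item 4, Item 5, Item 6 (k = 5).
sum of item variances = 0.49 + 1.46 + 0.92 + 0.71 + 1.35 = 4.93
total variance = 4.93 + 2 × 4.15 = 13.23
α (item deleted) = (5/4)·(1 − 4.93/13.23) = 0.78

coefficient alpha = 0.78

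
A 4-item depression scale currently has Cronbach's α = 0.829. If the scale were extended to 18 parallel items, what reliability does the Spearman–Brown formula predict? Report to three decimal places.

predicted reliability = 0.956

Length factor m = 18/4 = 4.5000
α' = m·α / (1 + (m−1)·α)
   = 18/4 × 0.829 / (1 + (18/4 − 1) × 0.829)
   = 3.7305 / 3.9015 = 0.956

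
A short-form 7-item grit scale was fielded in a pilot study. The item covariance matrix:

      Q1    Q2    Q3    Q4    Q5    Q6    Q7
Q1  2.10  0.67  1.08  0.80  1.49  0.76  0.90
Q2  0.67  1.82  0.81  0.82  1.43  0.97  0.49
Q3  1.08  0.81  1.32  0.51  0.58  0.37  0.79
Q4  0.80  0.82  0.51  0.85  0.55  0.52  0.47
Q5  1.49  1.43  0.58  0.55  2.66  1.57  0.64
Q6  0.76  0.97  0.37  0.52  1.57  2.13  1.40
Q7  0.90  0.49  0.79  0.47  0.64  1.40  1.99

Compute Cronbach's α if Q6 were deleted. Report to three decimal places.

Remaining items: Q1, Q2, Q3, Q4, Q5, Q7 (k = 6).
ΣVar(i) = 2.10 + 1.82 + 1.32 + 0.85 + 2.66 + 1.99 = 10.74
Var(T) = 10.74 + 2 × 12.03 = 34.80
α (item deleted) = (6/5)·(1 − 10.74/34.80) = 0.830

α = 0.830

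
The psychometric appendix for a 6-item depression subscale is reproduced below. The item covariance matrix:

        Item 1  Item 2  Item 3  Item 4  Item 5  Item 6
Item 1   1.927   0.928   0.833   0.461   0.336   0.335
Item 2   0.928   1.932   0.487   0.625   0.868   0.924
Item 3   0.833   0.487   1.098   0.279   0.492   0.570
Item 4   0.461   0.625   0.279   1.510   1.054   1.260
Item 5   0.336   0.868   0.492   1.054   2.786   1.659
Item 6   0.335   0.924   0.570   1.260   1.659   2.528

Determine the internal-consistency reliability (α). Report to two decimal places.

Σσᵢ² = 1.927 + 1.932 + 1.098 + 1.510 + 2.786 + 2.528 = 11.781
Sum of the distinct covariances = 11.111
σ²_T = 11.781 + 2 × 11.111 = 34.003
α = (k/(k−1))·(1 − Σσᵢ²/σ²_T) = (6/5)·(1 − 11.781/34.003) = 0.78

α = 0.78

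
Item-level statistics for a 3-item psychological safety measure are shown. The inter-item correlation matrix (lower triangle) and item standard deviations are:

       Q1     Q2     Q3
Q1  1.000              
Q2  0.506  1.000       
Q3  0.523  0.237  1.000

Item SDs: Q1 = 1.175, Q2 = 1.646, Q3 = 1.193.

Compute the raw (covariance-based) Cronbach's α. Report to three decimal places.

α = 0.662

Σσ²ᵢ = 1.175² + 1.646² + 1.193² = 5.5132
Covariances σ_ij = r_ij · s_i · s_j:
  σ(Q1,Q2) = 0.506 × 1.175 × 1.646 = 0.9786
  σ(Q1,Q3) = 0.523 × 1.175 × 1.193 = 0.7331
  σ(Q2,Q3) = 0.237 × 1.646 × 1.193 = 0.4654
σ²_T = Σσ²ᵢ + 2·Σσ_ij = 5.5132 + 2 × 2.1771 = 9.8674
α = (3/2)·(1 − 5.5132/9.8674) = 0.662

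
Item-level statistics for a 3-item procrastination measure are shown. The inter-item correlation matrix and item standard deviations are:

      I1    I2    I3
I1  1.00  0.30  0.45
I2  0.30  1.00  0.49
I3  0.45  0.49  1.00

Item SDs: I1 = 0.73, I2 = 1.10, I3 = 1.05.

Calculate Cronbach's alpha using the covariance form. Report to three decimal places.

Σσ²ᵢ = 0.73² + 1.10² + 1.05² = 2.8454
Covariances σ_ij = r_ij · s_i · s_j:
  σ(I1,I2) = 0.30 × 0.73 × 1.10 = 0.2409
  σ(I1,I3) = 0.45 × 0.73 × 1.05 = 0.3449
  σ(I2,I3) = 0.49 × 1.10 × 1.05 = 0.5660
σ²_T = Σσ²ᵢ + 2·Σσ_ij = 2.8454 + 2 × 1.1518 = 5.1490
α = (3/2)·(1 − 2.8454/5.1490) = 0.671

α = 0.671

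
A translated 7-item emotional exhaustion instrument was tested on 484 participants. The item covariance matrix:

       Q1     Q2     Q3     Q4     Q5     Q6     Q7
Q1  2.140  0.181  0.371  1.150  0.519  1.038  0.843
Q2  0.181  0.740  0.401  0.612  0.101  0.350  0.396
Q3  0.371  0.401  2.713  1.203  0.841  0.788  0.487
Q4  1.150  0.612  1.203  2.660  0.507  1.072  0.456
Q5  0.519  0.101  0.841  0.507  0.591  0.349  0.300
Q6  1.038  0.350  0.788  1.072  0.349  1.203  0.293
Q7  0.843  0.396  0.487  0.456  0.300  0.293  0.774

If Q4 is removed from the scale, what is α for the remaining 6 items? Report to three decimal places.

Remaining items: Q1, Q2, Q3, Q5, Q6, Q7 (k = 6).
Σσᵢ² = 2.140 + 0.740 + 2.713 + 0.591 + 1.203 + 0.774 = 8.161
σ²_total = 8.161 + 2 × 7.258 = 22.677
α (item deleted) = (6/5)·(1 − 8.161/22.677) = 0.768

α = 0.768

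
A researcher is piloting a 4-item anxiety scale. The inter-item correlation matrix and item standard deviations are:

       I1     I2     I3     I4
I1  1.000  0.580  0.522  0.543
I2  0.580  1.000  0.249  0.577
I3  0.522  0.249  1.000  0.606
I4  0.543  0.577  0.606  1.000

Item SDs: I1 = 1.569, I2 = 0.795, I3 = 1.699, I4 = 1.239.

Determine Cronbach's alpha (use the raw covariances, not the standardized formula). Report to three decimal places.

Cronbach's alpha = 0.783

Σσ²ᵢ = 1.569² + 0.795² + 1.699² + 1.239² = 7.5155
Covariances σ_ij = r_ij · s_i · s_j:
  σ(I1,I2) = 0.580 × 1.569 × 0.795 = 0.7235
  σ(I1,I3) = 0.522 × 1.569 × 1.699 = 1.3915
  σ(I1,I4) = 0.543 × 1.569 × 1.239 = 1.0556
  σ(I2,I3) = 0.249 × 0.795 × 1.699 = 0.3363
  σ(I2,I4) = 0.577 × 0.795 × 1.239 = 0.5683
  σ(I3,I4) = 0.606 × 1.699 × 1.239 = 1.2757
σ²_T = Σσ²ᵢ + 2·Σσ_ij = 7.5155 + 2 × 5.3509 = 18.2173
α = (4/3)·(1 − 7.5155/18.2173) = 0.783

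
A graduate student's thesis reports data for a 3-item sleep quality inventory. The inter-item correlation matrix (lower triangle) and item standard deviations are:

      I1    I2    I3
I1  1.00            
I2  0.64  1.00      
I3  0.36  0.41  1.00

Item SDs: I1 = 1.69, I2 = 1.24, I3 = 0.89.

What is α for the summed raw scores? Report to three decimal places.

Σσ²ᵢ = 1.69² + 1.24² + 0.89² = 5.1858
Covariances σ_ij = r_ij · s_i · s_j:
  σ(I1,I2) = 0.64 × 1.69 × 1.24 = 1.3412
  σ(I1,I3) = 0.36 × 1.69 × 0.89 = 0.5415
  σ(I2,I3) = 0.41 × 1.24 × 0.89 = 0.4525
σ²_T = Σσ²ᵢ + 2·Σσ_ij = 5.1858 + 2 × 2.3352 = 9.8562
α = (3/2)·(1 − 5.1858/9.8562) = 0.711

α = 0.711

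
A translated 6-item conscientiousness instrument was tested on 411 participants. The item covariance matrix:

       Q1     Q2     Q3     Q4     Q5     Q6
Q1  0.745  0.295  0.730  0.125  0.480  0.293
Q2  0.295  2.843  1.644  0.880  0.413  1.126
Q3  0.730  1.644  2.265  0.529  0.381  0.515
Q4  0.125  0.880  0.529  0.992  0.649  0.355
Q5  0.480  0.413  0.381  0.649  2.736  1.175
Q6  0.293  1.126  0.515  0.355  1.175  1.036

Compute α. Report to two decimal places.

Σσᵢ² = 0.745 + 2.843 + 2.265 + 0.992 + 2.736 + 1.036 = 10.617
Sum of the distinct covariances = 9.590
σ²_T = 10.617 + 2 × 9.590 = 29.797
α = (k/(k−1))·(1 − Σσᵢ²/σ²_T) = (6/5)·(1 − 10.617/29.797) = 0.77

α = 0.77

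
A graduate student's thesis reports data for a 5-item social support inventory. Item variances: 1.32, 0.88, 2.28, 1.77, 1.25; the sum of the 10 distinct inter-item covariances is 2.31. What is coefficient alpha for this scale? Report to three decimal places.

α = 0.476

sum of item variances = 1.32 + 0.88 + 2.28 + 1.77 + 1.25 = 7.50
Sum of distinct covariances = 2.31
σ²_total = sum of item variances + 2·Σcov = 7.50 + 2 × 2.31 = 12.12
α = (5/4)·(1 − 7.50/12.12) = 0.476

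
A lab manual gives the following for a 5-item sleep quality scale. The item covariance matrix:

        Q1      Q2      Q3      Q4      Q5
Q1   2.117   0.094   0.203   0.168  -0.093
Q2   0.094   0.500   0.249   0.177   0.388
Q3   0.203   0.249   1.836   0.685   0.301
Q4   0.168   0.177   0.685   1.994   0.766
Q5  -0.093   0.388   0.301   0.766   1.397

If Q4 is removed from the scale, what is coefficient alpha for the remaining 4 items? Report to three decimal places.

α = 0.374

Remaining items: Q1, Q2, Q3, Q5 (k = 4).
sum of item variances = 2.117 + 0.500 + 1.836 + 1.397 = 5.850
Var(T) = 5.850 + 2 × 1.142 = 8.134
α (item deleted) = (4/3)·(1 − 5.850/8.134) = 0.374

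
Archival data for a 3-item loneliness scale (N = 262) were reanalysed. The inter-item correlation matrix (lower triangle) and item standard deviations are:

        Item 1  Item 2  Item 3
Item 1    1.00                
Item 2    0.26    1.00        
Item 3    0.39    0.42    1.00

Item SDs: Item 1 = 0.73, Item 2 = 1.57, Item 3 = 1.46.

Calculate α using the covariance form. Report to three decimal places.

Σσ²ᵢ = 0.73² + 1.57² + 1.46² = 5.1294
Covariances σ_ij = r_ij · s_i · s_j:
  σ(Item 1,Item 2) = 0.26 × 0.73 × 1.57 = 0.2980
  σ(Item 1,Item 3) = 0.39 × 0.73 × 1.46 = 0.4157
  σ(Item 2,Item 3) = 0.42 × 1.57 × 1.46 = 0.9627
σ²_T = Σσ²ᵢ + 2·Σσ_ij = 5.1294 + 2 × 1.6764 = 8.4822
α = (3/2)·(1 − 5.1294/8.4822) = 0.593

α = 0.593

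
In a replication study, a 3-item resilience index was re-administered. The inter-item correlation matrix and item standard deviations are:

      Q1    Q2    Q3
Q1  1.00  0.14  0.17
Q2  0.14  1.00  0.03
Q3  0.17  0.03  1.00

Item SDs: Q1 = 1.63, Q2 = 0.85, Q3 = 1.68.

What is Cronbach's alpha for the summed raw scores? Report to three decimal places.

Σσ²ᵢ = 1.63² + 0.85² + 1.68² = 6.2018
Covariances σ_ij = r_ij · s_i · s_j:
  σ(Q1,Q2) = 0.14 × 1.63 × 0.85 = 0.1940
  σ(Q1,Q3) = 0.17 × 1.63 × 1.68 = 0.4655
  σ(Q2,Q3) = 0.03 × 0.85 × 1.68 = 0.0428
σ²_T = Σσ²ᵢ + 2·Σσ_ij = 6.2018 + 2 × 0.7023 = 7.6064
α = (3/2)·(1 − 6.2018/7.6064) = 0.277

Cronbach's alpha = 0.277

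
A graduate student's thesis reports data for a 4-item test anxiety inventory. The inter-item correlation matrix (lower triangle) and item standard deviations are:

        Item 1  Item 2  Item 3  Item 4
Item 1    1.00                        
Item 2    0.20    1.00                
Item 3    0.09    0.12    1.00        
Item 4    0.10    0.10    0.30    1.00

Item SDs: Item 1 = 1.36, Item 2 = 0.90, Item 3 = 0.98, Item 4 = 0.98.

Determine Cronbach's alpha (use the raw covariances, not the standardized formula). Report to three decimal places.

α = 0.400

Σσ²ᵢ = 1.36² + 0.90² + 0.98² + 0.98² = 4.5804
Covariances σ_ij = r_ij · s_i · s_j:
  σ(Item 1,Item 2) = 0.20 × 1.36 × 0.90 = 0.2448
  σ(Item 1,Item 3) = 0.09 × 1.36 × 0.98 = 0.1200
  σ(Item 1,Item 4) = 0.10 × 1.36 × 0.98 = 0.1333
  σ(Item 2,Item 3) = 0.12 × 0.90 × 0.98 = 0.1058
  σ(Item 2,Item 4) = 0.10 × 0.90 × 0.98 = 0.0882
  σ(Item 3,Item 4) = 0.30 × 0.98 × 0.98 = 0.2881
σ²_T = Σσ²ᵢ + 2·Σσ_ij = 4.5804 + 2 × 0.9802 = 6.5408
α = (4/3)·(1 − 4.5804/6.5408) = 0.400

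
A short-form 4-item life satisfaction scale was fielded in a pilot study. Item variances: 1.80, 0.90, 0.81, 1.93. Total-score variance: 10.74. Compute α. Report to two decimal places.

Σσᵢ² = 1.80 + 0.90 + 0.81 + 1.93 = 5.44
α = (k/(k−1))·(1 − Σσᵢ²/σ²_T) = (4/3)·(1 − 5.44/10.74) = 0.66

α = 0.66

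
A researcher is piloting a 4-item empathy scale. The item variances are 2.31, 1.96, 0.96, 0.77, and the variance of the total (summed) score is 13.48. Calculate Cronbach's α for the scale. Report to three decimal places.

Σσᵢ² = 2.31 + 1.96 + 0.96 + 0.77 = 6.00
α = (k/(k−1))·(1 − Σσᵢ²/Var(T)) = (4/3)·(1 − 6.00/13.48) = 0.740

Cronbach's α = 0.740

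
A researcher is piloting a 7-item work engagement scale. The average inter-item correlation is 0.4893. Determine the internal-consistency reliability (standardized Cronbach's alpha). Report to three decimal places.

Standardized α = k·r̄ / (1 + (k−1)·r̄) = 7 × 0.4893 / (1 + 6 × 0.4893)
  = 3.4251 / 3.9358 = 0.870

standardized Cronbach's alpha = 0.870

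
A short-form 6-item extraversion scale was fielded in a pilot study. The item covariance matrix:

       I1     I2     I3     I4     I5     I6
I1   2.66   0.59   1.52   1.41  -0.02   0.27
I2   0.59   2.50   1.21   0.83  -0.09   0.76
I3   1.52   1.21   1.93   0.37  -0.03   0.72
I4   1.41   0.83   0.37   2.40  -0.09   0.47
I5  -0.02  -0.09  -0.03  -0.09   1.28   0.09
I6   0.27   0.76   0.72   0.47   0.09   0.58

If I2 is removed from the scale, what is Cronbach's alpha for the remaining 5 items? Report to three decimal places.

Remaining items: I1, I3, I4, I5, I6 (k = 5).
Σσᵢ² = 2.66 + 1.93 + 2.40 + 1.28 + 0.58 = 8.85
σ²_total = 8.85 + 2 × 4.71 = 18.27
α (item deleted) = (5/4)·(1 − 8.85/18.27) = 0.644

α = 0.644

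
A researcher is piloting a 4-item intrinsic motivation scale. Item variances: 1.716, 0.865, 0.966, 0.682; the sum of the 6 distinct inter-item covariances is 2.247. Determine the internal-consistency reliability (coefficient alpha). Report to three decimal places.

Σσᵢ² = 1.716 + 0.865 + 0.966 + 0.682 = 4.229
Sum of distinct covariances = 2.247
total variance = Σσᵢ² + 2·Σcov = 4.229 + 2 × 2.247 = 8.723
α = (4/3)·(1 − 4.229/8.723) = 0.687

α = 0.687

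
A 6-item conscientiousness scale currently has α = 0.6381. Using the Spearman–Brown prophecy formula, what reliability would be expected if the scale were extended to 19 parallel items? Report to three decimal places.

predicted reliability = 0.848

Length factor m = 19/6 = 3.1667
α' = m·α / (1 + (m−1)·α)
   = 19/6 × 0.6381 / (1 + (19/6 − 1) × 0.6381)
   = 2.0206 / 2.3826 = 0.848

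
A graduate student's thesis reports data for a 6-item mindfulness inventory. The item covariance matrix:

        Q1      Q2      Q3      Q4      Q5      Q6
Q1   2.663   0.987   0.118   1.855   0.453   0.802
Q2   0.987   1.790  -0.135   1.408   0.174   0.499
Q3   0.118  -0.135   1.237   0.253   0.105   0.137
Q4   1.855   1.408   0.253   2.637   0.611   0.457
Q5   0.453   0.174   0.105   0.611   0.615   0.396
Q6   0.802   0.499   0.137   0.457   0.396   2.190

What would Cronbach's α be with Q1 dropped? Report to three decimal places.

Cronbach's α = 0.600

Remaining items: Q2, Q3, Q4, Q5, Q6 (k = 5).
ΣVar(i) = 1.790 + 1.237 + 2.637 + 0.615 + 2.190 = 8.469
total variance = 8.469 + 2 × 3.905 = 16.279
α (item deleted) = (5/4)·(1 − 8.469/16.279) = 0.600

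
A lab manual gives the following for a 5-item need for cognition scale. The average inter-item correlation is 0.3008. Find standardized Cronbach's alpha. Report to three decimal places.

Standardized α = k·r̄ / (1 + (k−1)·r̄) = 5 × 0.3008 / (1 + 4 × 0.3008)
  = 1.5040 / 2.2032 = 0.683

α = 0.683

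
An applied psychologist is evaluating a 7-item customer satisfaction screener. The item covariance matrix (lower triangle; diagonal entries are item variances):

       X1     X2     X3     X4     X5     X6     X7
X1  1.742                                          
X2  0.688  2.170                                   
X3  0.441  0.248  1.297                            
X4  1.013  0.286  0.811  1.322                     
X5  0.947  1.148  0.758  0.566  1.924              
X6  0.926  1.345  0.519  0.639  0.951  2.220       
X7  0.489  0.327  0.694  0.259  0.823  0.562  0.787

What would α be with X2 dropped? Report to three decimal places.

Remaining items: X1, X3, X4, X5, X6, X7 (k = 6).
ΣVar(i) = 1.742 + 1.297 + 1.322 + 1.924 + 2.220 + 0.787 = 9.292
total variance = 9.292 + 2 × 10.398 = 30.088
α (item deleted) = (6/5)·(1 − 9.292/30.088) = 0.829

α = 0.829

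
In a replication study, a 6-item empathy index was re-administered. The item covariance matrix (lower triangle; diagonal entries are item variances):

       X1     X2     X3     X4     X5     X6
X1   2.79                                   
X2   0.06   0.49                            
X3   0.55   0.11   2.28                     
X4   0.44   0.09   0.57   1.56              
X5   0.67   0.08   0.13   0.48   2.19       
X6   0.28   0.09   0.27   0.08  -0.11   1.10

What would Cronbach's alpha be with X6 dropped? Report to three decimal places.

α = 0.507

Remaining items: X1, X2, X3, X4, X5 (k = 5).
Σσᵢ² = 2.79 + 0.49 + 2.28 + 1.56 + 2.19 = 9.31
σ²_T = 9.31 + 2 × 3.18 = 15.67
α (item deleted) = (5/4)·(1 − 9.31/15.67) = 0.507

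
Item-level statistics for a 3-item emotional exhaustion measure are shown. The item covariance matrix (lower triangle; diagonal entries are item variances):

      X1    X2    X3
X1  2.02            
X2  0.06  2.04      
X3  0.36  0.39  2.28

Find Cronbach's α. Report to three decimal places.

α = 0.305

ΣVar(i) = 2.02 + 2.04 + 2.28 = 6.34
Sum of the distinct covariances = 0.81
σ²_total = 6.34 + 2 × 0.81 = 7.96
α = (k/(k−1))·(1 − ΣVar(i)/σ²_total) = (3/2)·(1 − 6.34/7.96) = 0.305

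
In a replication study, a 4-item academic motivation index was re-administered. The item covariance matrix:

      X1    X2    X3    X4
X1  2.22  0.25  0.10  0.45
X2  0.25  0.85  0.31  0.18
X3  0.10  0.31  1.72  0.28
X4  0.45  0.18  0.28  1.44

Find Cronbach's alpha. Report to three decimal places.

Cronbach's alpha = 0.447

sum of item variances = 2.22 + 0.85 + 1.72 + 1.44 = 6.23
Sum of the distinct covariances = 1.57
σ²_total = 6.23 + 2 × 1.57 = 9.37
α = (k/(k−1))·(1 − sum of item variances/σ²_total) = (4/3)·(1 − 6.23/9.37) = 0.447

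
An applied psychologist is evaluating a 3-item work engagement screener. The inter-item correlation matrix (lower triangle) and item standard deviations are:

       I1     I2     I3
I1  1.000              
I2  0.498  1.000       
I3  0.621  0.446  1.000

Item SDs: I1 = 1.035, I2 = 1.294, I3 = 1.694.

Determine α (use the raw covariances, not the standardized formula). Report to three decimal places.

Σσ²ᵢ = 1.035² + 1.294² + 1.694² = 5.6153
Covariances σ_ij = r_ij · s_i · s_j:
  σ(I1,I2) = 0.498 × 1.035 × 1.294 = 0.6670
  σ(I1,I3) = 0.621 × 1.035 × 1.694 = 1.0888
  σ(I2,I3) = 0.446 × 1.294 × 1.694 = 0.9776
σ²_T = Σσ²ᵢ + 2·Σσ_ij = 5.6153 + 2 × 2.7334 = 11.0821
α = (3/2)·(1 − 5.6153/11.0821) = 0.740

α = 0.740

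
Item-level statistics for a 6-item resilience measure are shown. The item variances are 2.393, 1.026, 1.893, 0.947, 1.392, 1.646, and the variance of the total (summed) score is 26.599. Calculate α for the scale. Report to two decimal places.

α = 0.78

Σσ²ᵢ = 2.393 + 1.026 + 1.893 + 0.947 + 1.392 + 1.646 = 9.297
α = (k/(k−1))·(1 − Σσ²ᵢ/total variance) = (6/5)·(1 − 9.297/26.599) = 0.78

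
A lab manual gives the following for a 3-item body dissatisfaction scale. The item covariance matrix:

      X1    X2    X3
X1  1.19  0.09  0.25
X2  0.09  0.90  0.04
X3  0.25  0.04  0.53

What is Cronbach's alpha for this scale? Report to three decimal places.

Cronbach's alpha = 0.337

ΣVar(i) = 1.19 + 0.90 + 0.53 = 2.62
Sum of the distinct covariances = 0.38
σ²_T = 2.62 + 2 × 0.38 = 3.38
α = (k/(k−1))·(1 − ΣVar(i)/σ²_T) = (3/2)·(1 − 2.62/3.38) = 0.337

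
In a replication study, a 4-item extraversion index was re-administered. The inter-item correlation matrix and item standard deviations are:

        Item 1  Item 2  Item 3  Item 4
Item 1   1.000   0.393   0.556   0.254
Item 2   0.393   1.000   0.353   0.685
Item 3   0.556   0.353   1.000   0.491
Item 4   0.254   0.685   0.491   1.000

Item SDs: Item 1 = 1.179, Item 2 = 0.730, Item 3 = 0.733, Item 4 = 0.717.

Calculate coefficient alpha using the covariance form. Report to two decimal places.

coefficient alpha = 0.74

Σσ²ᵢ = 1.179² + 0.730² + 0.733² + 0.717² = 2.9743
Covariances σ_ij = r_ij · s_i · s_j:
  σ(Item 1,Item 2) = 0.393 × 1.179 × 0.730 = 0.3382
  σ(Item 1,Item 3) = 0.556 × 1.179 × 0.733 = 0.4805
  σ(Item 1,Item 4) = 0.254 × 1.179 × 0.717 = 0.2147
  σ(Item 2,Item 3) = 0.353 × 0.730 × 0.733 = 0.1889
  σ(Item 2,Item 4) = 0.685 × 0.730 × 0.717 = 0.3585
  σ(Item 3,Item 4) = 0.491 × 0.733 × 0.717 = 0.2581
σ²_T = Σσ²ᵢ + 2·Σσ_ij = 2.9743 + 2 × 1.8389 = 6.6521
α = (4/3)·(1 − 2.9743/6.6521) = 0.74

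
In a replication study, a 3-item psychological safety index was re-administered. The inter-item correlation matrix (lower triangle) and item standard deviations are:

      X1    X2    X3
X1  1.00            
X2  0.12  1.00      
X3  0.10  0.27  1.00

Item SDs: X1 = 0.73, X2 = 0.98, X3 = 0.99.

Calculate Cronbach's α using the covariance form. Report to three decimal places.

Σσ²ᵢ = 0.73² + 0.98² + 0.99² = 2.4734
Covariances σ_ij = r_ij · s_i · s_j:
  σ(X1,X2) = 0.12 × 0.73 × 0.98 = 0.0858
  σ(X1,X3) = 0.10 × 0.73 × 0.99 = 0.0723
  σ(X2,X3) = 0.27 × 0.98 × 0.99 = 0.2620
σ²_T = Σσ²ᵢ + 2·Σσ_ij = 2.4734 + 2 × 0.4201 = 3.3136
α = (3/2)·(1 − 2.4734/3.3136) = 0.380

Cronbach's α = 0.380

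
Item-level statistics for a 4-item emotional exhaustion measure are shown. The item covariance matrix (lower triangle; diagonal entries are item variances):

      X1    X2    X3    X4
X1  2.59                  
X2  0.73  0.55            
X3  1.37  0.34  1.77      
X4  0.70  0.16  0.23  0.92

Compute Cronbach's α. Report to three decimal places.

α = 0.730

ΣVar(i) = 2.59 + 0.55 + 1.77 + 0.92 = 5.83
Sum of off-diagonal covariances = 3.53
σ²_T = 5.83 + 2 × 3.53 = 12.89
α = (k/(k−1))·(1 − ΣVar(i)/σ²_T) = (4/3)·(1 − 5.83/12.89) = 0.730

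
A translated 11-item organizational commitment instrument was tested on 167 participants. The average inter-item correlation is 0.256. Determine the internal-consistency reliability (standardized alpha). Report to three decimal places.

α = 0.791

Standardized α = k·r̄ / (1 + (k−1)·r̄) = 11 × 0.256 / (1 + 10 × 0.256)
  = 2.8160 / 3.5600 = 0.791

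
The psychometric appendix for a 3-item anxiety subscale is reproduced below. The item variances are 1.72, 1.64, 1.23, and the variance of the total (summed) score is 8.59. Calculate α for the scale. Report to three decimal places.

sum of item variances = 1.72 + 1.64 + 1.23 = 4.59
α = (k/(k−1))·(1 − sum of item variances/σ²_total) = (3/2)·(1 − 4.59/8.59) = 0.698

α = 0.698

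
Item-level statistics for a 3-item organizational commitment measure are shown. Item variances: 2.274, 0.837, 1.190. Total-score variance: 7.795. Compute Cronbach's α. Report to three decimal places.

α = 0.672

sum of item variances = 2.274 + 0.837 + 1.190 = 4.301
α = (k/(k−1))·(1 − sum of item variances/Var(T)) = (3/2)·(1 − 4.301/7.795) = 0.672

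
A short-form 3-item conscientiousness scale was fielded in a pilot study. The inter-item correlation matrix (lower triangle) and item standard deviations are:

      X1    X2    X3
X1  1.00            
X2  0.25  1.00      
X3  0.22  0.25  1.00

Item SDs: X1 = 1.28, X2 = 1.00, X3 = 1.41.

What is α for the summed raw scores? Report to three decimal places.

Σσ²ᵢ = 1.28² + 1.00² + 1.41² = 4.6265
Covariances σ_ij = r_ij · s_i · s_j:
  σ(X1,X2) = 0.25 × 1.28 × 1.00 = 0.3200
  σ(X1,X3) = 0.22 × 1.28 × 1.41 = 0.3971
  σ(X2,X3) = 0.25 × 1.00 × 1.41 = 0.3525
σ²_T = Σσ²ᵢ + 2·Σσ_ij = 4.6265 + 2 × 1.0696 = 6.7657
α = (3/2)·(1 − 4.6265/6.7657) = 0.474

α = 0.474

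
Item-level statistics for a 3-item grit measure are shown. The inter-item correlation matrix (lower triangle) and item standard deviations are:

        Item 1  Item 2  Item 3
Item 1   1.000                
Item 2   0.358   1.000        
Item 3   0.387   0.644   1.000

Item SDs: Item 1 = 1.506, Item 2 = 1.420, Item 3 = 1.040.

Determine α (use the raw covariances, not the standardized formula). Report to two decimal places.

α = 0.70

Σσ²ᵢ = 1.506² + 1.420² + 1.040² = 5.3660
Covariances σ_ij = r_ij · s_i · s_j:
  σ(Item 1,Item 2) = 0.358 × 1.506 × 1.420 = 0.7656
  σ(Item 1,Item 3) = 0.387 × 1.506 × 1.040 = 0.6061
  σ(Item 2,Item 3) = 0.644 × 1.420 × 1.040 = 0.9511
σ²_T = Σσ²ᵢ + 2·Σσ_ij = 5.3660 + 2 × 2.3228 = 10.0116
α = (3/2)·(1 − 5.3660/10.0116) = 0.70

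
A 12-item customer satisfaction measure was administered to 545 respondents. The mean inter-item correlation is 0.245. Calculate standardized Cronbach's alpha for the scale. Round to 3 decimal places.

Standardized α = k·r̄ / (1 + (k−1)·r̄) = 12 × 0.245 / (1 + 11 × 0.245)
  = 2.9400 / 3.6950 = 0.796

α = 0.796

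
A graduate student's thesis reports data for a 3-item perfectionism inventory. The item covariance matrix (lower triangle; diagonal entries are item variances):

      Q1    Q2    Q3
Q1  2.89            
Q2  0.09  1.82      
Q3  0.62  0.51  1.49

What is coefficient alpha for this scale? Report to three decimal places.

α = 0.424

Σσᵢ² = 2.89 + 1.82 + 1.49 = 6.20
Sum of the distinct covariances = 1.22
σ²_total = 6.20 + 2 × 1.22 = 8.64
α = (k/(k−1))·(1 − Σσᵢ²/σ²_total) = (3/2)·(1 − 6.20/8.64) = 0.424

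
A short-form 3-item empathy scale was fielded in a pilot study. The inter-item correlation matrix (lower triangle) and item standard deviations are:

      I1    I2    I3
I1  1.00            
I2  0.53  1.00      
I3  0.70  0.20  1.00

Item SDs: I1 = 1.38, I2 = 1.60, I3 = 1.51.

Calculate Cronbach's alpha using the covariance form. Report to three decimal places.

α = 0.720

Σσ²ᵢ = 1.38² + 1.60² + 1.51² = 6.7445
Covariances σ_ij = r_ij · s_i · s_j:
  σ(I1,I2) = 0.53 × 1.38 × 1.60 = 1.1702
  σ(I1,I3) = 0.70 × 1.38 × 1.51 = 1.4587
  σ(I2,I3) = 0.20 × 1.60 × 1.51 = 0.4832
σ²_T = Σσ²ᵢ + 2·Σσ_ij = 6.7445 + 2 × 3.1121 = 12.9687
α = (3/2)·(1 − 6.7445/12.9687) = 0.720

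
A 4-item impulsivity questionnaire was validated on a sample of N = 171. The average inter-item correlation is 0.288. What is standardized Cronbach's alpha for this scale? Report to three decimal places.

standardized Cronbach's alpha = 0.618

Standardized α = k·r̄ / (1 + (k−1)·r̄) = 4 × 0.288 / (1 + 3 × 0.288)
  = 1.1520 / 1.8640 = 0.618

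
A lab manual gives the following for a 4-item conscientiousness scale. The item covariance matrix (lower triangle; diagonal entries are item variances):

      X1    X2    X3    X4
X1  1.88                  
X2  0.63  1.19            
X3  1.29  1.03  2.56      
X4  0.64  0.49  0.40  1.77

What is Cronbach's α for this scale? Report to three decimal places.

Cronbach's α = 0.730

Σσᵢ² = 1.88 + 1.19 + 2.56 + 1.77 = 7.40
Sum of the distinct covariances = 4.48
total variance = 7.40 + 2 × 4.48 = 16.36
α = (k/(k−1))·(1 − Σσᵢ²/total variance) = (4/3)·(1 − 7.40/16.36) = 0.730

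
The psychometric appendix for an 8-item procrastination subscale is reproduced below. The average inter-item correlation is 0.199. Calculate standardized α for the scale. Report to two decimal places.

α = 0.67

Standardized α = k·r̄ / (1 + (k−1)·r̄) = 8 × 0.199 / (1 + 7 × 0.199)
  = 1.5920 / 2.3930 = 0.67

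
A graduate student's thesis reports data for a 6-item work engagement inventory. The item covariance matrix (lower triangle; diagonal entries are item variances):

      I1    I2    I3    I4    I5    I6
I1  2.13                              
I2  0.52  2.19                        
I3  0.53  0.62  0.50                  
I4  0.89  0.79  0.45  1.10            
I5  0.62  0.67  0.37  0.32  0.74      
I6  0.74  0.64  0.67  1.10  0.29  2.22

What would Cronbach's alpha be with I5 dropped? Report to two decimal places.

α = 0.79

Remaining items: I1, I2, I3, I4, I6 (k = 5).
Σσᵢ² = 2.13 + 2.19 + 0.50 + 1.10 + 2.22 = 8.14
σ²_total = 8.14 + 2 × 6.95 = 22.04
α (item deleted) = (5/4)·(1 − 8.14/22.04) = 0.79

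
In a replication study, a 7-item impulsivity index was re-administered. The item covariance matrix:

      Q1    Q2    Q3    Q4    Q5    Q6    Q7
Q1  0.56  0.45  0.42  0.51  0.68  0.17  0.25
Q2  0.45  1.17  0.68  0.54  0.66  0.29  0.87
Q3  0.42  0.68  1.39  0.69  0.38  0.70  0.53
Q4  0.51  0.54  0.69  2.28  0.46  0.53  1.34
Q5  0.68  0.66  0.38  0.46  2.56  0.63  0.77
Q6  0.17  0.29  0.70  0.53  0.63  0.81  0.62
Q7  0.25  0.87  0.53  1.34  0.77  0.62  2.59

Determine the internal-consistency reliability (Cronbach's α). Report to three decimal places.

Σσᵢ² = 0.56 + 1.17 + 1.39 + 2.28 + 2.56 + 0.81 + 2.59 = 11.36
Sum of off-diagonal covariances = 12.17
σ²_total = 11.36 + 2 × 12.17 = 35.70
α = (k/(k−1))·(1 − Σσᵢ²/σ²_total) = (7/6)·(1 − 11.36/35.70) = 0.795

Cronbach's α = 0.795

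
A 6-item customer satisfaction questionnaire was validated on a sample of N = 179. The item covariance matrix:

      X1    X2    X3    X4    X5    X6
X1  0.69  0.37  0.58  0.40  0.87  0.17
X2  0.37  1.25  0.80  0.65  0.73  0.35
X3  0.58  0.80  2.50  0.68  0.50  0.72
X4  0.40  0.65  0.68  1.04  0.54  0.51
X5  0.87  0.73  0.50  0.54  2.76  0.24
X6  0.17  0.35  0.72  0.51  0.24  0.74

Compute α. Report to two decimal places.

sum of item variances = 0.69 + 1.25 + 2.50 + 1.04 + 2.76 + 0.74 = 8.98
Sum of the distinct covariances = 8.11
σ²_total = 8.98 + 2 × 8.11 = 25.20
α = (k/(k−1))·(1 − sum of item variances/σ²_total) = (6/5)·(1 − 8.98/25.20) = 0.77

α = 0.77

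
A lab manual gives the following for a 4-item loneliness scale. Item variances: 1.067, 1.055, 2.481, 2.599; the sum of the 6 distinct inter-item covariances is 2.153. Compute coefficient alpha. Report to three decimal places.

ΣVar(i) = 1.067 + 1.055 + 2.481 + 2.599 = 7.202
Sum of distinct covariances = 2.153
Var(T) = ΣVar(i) + 2·Σcov = 7.202 + 2 × 2.153 = 11.508
α = (4/3)·(1 − 7.202/11.508) = 0.499

coefficient alpha = 0.499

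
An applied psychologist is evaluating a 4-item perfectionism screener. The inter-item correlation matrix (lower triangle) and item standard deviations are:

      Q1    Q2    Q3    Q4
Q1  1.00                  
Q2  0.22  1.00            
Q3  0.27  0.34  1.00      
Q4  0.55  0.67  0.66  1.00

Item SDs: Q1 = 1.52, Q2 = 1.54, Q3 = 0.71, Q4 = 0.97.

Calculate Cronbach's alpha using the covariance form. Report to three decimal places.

α = 0.706

Σσ²ᵢ = 1.52² + 1.54² + 0.71² + 0.97² = 6.1270
Covariances σ_ij = r_ij · s_i · s_j:
  σ(Q1,Q2) = 0.22 × 1.52 × 1.54 = 0.5150
  σ(Q1,Q3) = 0.27 × 1.52 × 0.71 = 0.2914
  σ(Q1,Q4) = 0.55 × 1.52 × 0.97 = 0.8109
  σ(Q2,Q3) = 0.34 × 1.54 × 0.71 = 0.3718
  σ(Q2,Q4) = 0.67 × 1.54 × 0.97 = 1.0008
  σ(Q3,Q4) = 0.66 × 0.71 × 0.97 = 0.4545
σ²_T = Σσ²ᵢ + 2·Σσ_ij = 6.1270 + 2 × 3.4444 = 13.0158
α = (4/3)·(1 − 6.1270/13.0158) = 0.706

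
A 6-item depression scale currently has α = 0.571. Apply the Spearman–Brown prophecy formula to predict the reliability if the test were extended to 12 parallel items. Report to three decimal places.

predicted reliability = 0.727

Length factor m = 12/6 = 2.0000
α' = m·α / (1 + (m−1)·α)
   = 12/6 × 0.571 / (1 + (12/6 − 1) × 0.571)
   = 1.1420 / 1.5710 = 0.727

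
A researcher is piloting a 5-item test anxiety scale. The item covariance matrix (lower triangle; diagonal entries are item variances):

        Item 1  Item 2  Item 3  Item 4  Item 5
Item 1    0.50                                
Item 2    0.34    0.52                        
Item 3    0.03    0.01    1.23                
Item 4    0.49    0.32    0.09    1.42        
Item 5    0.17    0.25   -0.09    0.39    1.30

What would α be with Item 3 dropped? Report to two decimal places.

α = 0.68

Remaining items: Item 1, Item 2, Item 4, Item 5 (k = 4).
sum of item variances = 0.50 + 0.52 + 1.42 + 1.30 = 3.74
σ²_T = 3.74 + 2 × 1.96 = 7.66
α (item deleted) = (4/3)·(1 − 3.74/7.66) = 0.68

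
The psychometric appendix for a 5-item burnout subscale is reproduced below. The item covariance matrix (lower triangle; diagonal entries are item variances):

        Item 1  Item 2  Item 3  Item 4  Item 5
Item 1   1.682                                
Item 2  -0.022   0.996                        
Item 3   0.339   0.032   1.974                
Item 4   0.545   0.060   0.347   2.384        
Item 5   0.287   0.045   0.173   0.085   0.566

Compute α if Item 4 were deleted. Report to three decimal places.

α = 0.329

Remaining items: Item 1, Item 2, Item 3, Item 5 (k = 4).
Σσᵢ² = 1.682 + 0.996 + 1.974 + 0.566 = 5.218
σ²_T = 5.218 + 2 × 0.854 = 6.926
α (item deleted) = (4/3)·(1 − 5.218/6.926) = 0.329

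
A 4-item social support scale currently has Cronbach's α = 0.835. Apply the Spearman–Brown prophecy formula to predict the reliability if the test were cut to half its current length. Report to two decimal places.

Length factor m = 1/2
α' = m·α / (1 − (1−m)·α)
   = 1/2 × 0.835 / (1 − (1 − 1/2) × 0.835)
   = 0.4175 / 0.5825 = 0.72

predicted reliability = 0.72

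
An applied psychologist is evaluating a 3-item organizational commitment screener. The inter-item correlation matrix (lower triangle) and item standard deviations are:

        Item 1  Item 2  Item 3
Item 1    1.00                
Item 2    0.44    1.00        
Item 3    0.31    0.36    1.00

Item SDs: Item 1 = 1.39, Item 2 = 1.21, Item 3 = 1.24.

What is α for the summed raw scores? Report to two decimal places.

Σσ²ᵢ = 1.39² + 1.21² + 1.24² = 4.9338
Covariances σ_ij = r_ij · s_i · s_j:
  σ(Item 1,Item 2) = 0.44 × 1.39 × 1.21 = 0.7400
  σ(Item 1,Item 3) = 0.31 × 1.39 × 1.24 = 0.5343
  σ(Item 2,Item 3) = 0.36 × 1.21 × 1.24 = 0.5401
σ²_T = Σσ²ᵢ + 2·Σσ_ij = 4.9338 + 2 × 1.8144 = 8.5626
α = (3/2)·(1 − 4.9338/8.5626) = 0.64

α = 0.64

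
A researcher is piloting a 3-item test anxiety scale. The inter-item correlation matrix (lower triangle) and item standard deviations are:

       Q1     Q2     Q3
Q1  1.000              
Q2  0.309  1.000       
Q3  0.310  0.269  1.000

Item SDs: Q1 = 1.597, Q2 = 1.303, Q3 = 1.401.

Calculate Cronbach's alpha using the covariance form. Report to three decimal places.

α = 0.556

Σσ²ᵢ = 1.597² + 1.303² + 1.401² = 6.2110
Covariances σ_ij = r_ij · s_i · s_j:
  σ(Q1,Q2) = 0.309 × 1.597 × 1.303 = 0.6430
  σ(Q1,Q3) = 0.310 × 1.597 × 1.401 = 0.6936
  σ(Q2,Q3) = 0.269 × 1.303 × 1.401 = 0.4911
σ²_T = Σσ²ᵢ + 2·Σσ_ij = 6.2110 + 2 × 1.8277 = 9.8664
α = (3/2)·(1 − 6.2110/9.8664) = 0.556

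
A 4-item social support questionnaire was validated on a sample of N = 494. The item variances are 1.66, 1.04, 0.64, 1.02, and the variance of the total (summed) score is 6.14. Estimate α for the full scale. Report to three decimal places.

Σσ²ᵢ = 1.66 + 1.04 + 0.64 + 1.02 = 4.36
α = (k/(k−1))·(1 − Σσ²ᵢ/σ²_T) = (4/3)·(1 − 4.36/6.14) = 0.387

α = 0.387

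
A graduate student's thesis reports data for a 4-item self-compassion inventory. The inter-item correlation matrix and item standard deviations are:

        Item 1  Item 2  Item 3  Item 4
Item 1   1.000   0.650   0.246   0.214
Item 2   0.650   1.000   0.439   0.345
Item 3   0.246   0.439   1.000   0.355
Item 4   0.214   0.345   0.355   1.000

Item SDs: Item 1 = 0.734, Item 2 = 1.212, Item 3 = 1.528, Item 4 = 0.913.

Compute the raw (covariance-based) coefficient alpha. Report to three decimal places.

coefficient alpha = 0.679

Σσ²ᵢ = 0.734² + 1.212² + 1.528² + 0.913² = 5.1761
Covariances σ_ij = r_ij · s_i · s_j:
  σ(Item 1,Item 2) = 0.650 × 0.734 × 1.212 = 0.5782
  σ(Item 1,Item 3) = 0.246 × 0.734 × 1.528 = 0.2759
  σ(Item 1,Item 4) = 0.214 × 0.734 × 0.913 = 0.1434
  σ(Item 2,Item 3) = 0.439 × 1.212 × 1.528 = 0.8130
  σ(Item 2,Item 4) = 0.345 × 1.212 × 0.913 = 0.3818
  σ(Item 3,Item 4) = 0.355 × 1.528 × 0.913 = 0.4952
σ²_T = Σσ²ᵢ + 2·Σσ_ij = 5.1761 + 2 × 2.6875 = 10.5511
α = (4/3)·(1 − 5.1761/10.5511) = 0.679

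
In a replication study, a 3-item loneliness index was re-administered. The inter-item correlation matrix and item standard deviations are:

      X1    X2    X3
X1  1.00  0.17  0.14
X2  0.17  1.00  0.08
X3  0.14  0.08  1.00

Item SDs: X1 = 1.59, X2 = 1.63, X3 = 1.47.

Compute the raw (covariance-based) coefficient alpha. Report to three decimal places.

Σσ²ᵢ = 1.59² + 1.63² + 1.47² = 7.3459
Covariances σ_ij = r_ij · s_i · s_j:
  σ(X1,X2) = 0.17 × 1.59 × 1.63 = 0.4406
  σ(X1,X3) = 0.14 × 1.59 × 1.47 = 0.3272
  σ(X2,X3) = 0.08 × 1.63 × 1.47 = 0.1917
σ²_T = Σσ²ᵢ + 2·Σσ_ij = 7.3459 + 2 × 0.9595 = 9.2649
α = (3/2)·(1 − 7.3459/9.2649) = 0.311

α = 0.311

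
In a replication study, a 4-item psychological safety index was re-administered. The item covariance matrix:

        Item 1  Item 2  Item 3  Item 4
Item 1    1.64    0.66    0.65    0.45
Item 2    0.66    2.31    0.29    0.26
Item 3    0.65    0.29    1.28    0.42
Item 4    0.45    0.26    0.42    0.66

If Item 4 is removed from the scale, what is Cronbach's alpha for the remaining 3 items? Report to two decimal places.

Remaining items: Item 1, Item 2, Item 3 (k = 3).
Σσᵢ² = 1.64 + 2.31 + 1.28 = 5.23
total variance = 5.23 + 2 × 1.60 = 8.43
α (item deleted) = (3/2)·(1 − 5.23/8.43) = 0.57

Cronbach's alpha = 0.57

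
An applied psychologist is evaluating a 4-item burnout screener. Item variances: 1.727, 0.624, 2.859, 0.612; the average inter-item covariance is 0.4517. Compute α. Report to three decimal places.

Σσᵢ² = 1.727 + 0.624 + 2.859 + 0.612 = 5.822
Sum of the 6 distinct covariances = 6 × 0.4517 = 2.7102
Var(T) = Σσᵢ² + 2·Σcov = 5.822 + 2 × 2.7102 = 11.2424
α = (4/3)·(1 − 5.822/11.2424) = 0.643

α = 0.643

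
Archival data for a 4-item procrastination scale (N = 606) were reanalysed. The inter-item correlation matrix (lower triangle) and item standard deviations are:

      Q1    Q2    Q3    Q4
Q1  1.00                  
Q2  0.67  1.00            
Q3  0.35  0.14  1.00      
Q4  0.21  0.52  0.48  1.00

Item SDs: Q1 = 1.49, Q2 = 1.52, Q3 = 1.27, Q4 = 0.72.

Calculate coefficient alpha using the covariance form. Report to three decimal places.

Σσ²ᵢ = 1.49² + 1.52² + 1.27² + 0.72² = 6.6618
Covariances σ_ij = r_ij · s_i · s_j:
  σ(Q1,Q2) = 0.67 × 1.49 × 1.52 = 1.5174
  σ(Q1,Q3) = 0.35 × 1.49 × 1.27 = 0.6623
  σ(Q1,Q4) = 0.21 × 1.49 × 0.72 = 0.2253
  σ(Q2,Q3) = 0.14 × 1.52 × 1.27 = 0.2703
  σ(Q2,Q4) = 0.52 × 1.52 × 0.72 = 0.5691
  σ(Q3,Q4) = 0.48 × 1.27 × 0.72 = 0.4389
σ²_T = Σσ²ᵢ + 2·Σσ_ij = 6.6618 + 2 × 3.6833 = 14.0284
α = (4/3)·(1 − 6.6618/14.0284) = 0.700

α = 0.700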